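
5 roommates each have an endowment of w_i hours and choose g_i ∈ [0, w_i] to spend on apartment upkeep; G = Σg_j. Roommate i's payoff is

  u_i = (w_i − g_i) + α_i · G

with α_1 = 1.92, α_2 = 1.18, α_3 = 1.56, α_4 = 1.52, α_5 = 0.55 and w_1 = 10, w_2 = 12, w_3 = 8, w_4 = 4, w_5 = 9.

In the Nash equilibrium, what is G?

34

∂u_i/∂g_i = α_i − 1, so roommate i contributes w_i if α_i > 1, else 0.
α_i > 1 for i ∈ {1, 2, 3, 4}; NE contributions (10, 12, 8, 4, 0), G = 34.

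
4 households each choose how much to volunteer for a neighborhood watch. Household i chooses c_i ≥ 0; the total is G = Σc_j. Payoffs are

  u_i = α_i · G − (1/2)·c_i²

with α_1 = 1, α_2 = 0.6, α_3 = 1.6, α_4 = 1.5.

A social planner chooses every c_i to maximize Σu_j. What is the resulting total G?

Planner FOC: ∂(Σu_j)/∂c_i = (Σα_j) − c_i = 0, so c_i^SO = Σα_j = 4.7 for every i; G^SO = 18.8.

18.8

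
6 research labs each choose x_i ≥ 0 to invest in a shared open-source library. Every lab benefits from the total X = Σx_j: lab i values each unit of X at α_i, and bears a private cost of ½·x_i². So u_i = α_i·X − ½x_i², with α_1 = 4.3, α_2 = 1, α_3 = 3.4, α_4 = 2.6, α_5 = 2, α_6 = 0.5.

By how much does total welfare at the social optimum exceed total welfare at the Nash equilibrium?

Lab i's FOC: ∂u_i/∂x_i = α_i − x_i = 0, so x_i* = α_i.
NE contributions = (4.3, 1, 3.4, 2.6, 2, 0.5); X = 13.8.
W^NE = (Σα)·X − ½Σα_i² = 13.8² − ½·42.06 = 169.41.
Planner sets x_i = Σα_j = 13.8 for every i, so X^SO = 6·13.8 = 82.8.
W^SO = (Σα)·X^SO − ½·6·(Σα)² = (6/2)·13.8² = 571.32.
Deadweight loss = W^SO − W^NE = 401.91.

401.91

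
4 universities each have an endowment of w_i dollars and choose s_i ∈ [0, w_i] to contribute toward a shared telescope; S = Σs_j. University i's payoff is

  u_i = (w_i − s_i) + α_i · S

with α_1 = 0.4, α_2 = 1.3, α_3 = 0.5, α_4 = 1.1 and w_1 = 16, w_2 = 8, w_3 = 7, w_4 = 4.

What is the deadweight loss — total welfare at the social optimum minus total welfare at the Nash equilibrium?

∂u_i/∂s_i = α_i − 1, so university i contributes w_i if α_i > 1, else 0.
α_i > 1 for i ∈ {2, 4}; NE contributions (0, 8, 0, 4), S = 12.
W^NE = Σw_i − S^NE + (Σα_i)·S^NE = 35 + 2.3·12 = 62.6.
Planner: ∂(Σu_j)/∂s_i = Σα_j − 1 = 2.3 > 0, so everyone contributes w_i; S^SO = 35, W^SO = 35 + 2.3·35 = 115.5.
Deadweight loss = 52.9.

52.9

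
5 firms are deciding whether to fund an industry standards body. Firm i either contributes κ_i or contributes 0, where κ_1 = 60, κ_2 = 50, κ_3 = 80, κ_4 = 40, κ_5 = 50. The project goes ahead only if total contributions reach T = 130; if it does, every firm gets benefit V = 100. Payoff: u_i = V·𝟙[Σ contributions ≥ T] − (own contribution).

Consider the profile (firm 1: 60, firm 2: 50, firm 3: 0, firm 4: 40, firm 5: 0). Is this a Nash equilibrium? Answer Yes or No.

Yes

Total = 150 ≥ 130: provided.
Firm 1 (pledges 60, payoff 40): dropping to 0 → total 90, payoff 0. No gain.
Firm 2 (pledges 50, payoff 50): dropping to 0 → total 100, payoff 0. No gain.
Firm 3 (pledges 0, payoff 100): pledging 80 → total 230, payoff 20. No gain.
Firm 4 (pledges 40, payoff 60): dropping to 0 → total 110, payoff 0. No gain.
Firm 5 (pledges 0, payoff 100): pledging 50 → total 200, payoff 50. No gain.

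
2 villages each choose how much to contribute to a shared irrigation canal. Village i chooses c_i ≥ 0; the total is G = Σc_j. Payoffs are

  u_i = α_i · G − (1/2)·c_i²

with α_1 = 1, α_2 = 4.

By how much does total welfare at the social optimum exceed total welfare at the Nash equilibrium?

8.5

Village i's FOC: ∂u_i/∂c_i = α_i − c_i = 0, so c_i* = α_i.
NE contributions = (1, 4); G = 5.
W^NE = (Σα)·G − ½Σα_i² = 5² − ½·17 = 16.5.
Planner sets c_i = Σα_j = 5 for every i, so G^SO = 2·5 = 10.
W^SO = (Σα)·G^SO − ½·2·(Σα)² = (2/2)·5² = 25.
Deadweight loss = W^SO − W^NE = 8.5.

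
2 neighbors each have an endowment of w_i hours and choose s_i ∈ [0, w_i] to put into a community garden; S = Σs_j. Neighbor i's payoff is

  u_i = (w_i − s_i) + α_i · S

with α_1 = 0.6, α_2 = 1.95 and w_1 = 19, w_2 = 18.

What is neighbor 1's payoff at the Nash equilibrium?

∂u_i/∂s_i = α_i − 1, so neighbor i contributes w_i if α_i > 1, else 0.
α_i > 1 for i ∈ {2}; NE contributions (0, 18), S = 18.
u_1 = (19 − 0) + 0.6·18 = 29.8.

29.8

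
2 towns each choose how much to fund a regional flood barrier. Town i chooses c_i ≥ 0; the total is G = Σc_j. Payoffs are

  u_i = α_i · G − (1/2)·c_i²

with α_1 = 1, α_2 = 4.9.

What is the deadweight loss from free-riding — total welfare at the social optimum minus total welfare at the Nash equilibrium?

Town i's FOC: ∂u_i/∂c_i = α_i − c_i = 0, so c_i* = α_i.
NE contributions = (1, 4.9); G = 5.9.
W^NE = (Σα)·G − ½Σα_i² = 5.9² − ½·25.01 = 22.305.
Planner sets c_i = Σα_j = 5.9 for every i, so G^SO = 2·5.9 = 11.8.
W^SO = (Σα)·G^SO − ½·2·(Σα)² = (2/2)·5.9² = 34.81.
Deadweight loss = W^SO − W^NE = 12.505.

12.505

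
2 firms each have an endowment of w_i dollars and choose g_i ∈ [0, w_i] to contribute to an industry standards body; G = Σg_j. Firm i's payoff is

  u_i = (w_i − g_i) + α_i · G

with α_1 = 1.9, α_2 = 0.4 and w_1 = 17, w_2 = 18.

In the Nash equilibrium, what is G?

∂u_i/∂g_i = α_i − 1, so firm i contributes w_i if α_i > 1, else 0.
α_i > 1 for i ∈ {1}; NE contributions (17, 0), G = 17.

17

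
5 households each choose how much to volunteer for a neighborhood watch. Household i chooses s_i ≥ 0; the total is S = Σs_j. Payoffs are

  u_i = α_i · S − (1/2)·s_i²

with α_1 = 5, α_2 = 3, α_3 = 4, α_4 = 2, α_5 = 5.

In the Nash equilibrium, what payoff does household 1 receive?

Household i's FOC: ∂u_i/∂s_i = α_i − s_i = 0, so s_i* = α_i.
NE contributions = (5, 3, 4, 2, 5); S = 19.
u_1 = α_1·S − ½·(s_1)² = 5·19 − ½·5² = 82.5.

82.5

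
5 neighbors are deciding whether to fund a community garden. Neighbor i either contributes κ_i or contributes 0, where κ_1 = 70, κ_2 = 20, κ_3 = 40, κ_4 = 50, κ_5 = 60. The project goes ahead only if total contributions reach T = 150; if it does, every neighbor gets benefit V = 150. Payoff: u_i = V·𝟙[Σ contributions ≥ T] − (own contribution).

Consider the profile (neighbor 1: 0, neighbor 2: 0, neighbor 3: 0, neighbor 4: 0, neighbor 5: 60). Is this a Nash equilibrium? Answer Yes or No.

No

Total = 60 < 150: not provided.
Neighbor 1 (pledges 0, payoff 0): pledging 70 → total 130, payoff -70. No gain.
Neighbor 2 (pledges 0, payoff 0): pledging 20 → total 80, payoff -20. No gain.
Neighbor 3 (pledges 0, payoff 0): pledging 40 → total 100, payoff -40. No gain.
Neighbor 4 (pledges 0, payoff 0): pledging 50 → total 110, payoff -50. No gain.
Neighbor 5 (pledges 60, payoff -60): dropping to 0 → total 0, payoff 0. Profitable deviation.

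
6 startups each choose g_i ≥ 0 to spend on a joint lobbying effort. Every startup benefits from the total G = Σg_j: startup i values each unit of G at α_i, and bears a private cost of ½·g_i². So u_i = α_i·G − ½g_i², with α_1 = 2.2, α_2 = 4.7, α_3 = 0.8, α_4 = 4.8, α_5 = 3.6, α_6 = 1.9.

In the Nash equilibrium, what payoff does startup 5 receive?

Startup i's FOC: ∂u_i/∂g_i = α_i − g_i = 0, so g_i* = α_i.
NE contributions = (2.2, 4.7, 0.8, 4.8, 3.6, 1.9); G = 18.
u_5 = α_5·G − ½·(g_5)² = 3.6·18 − ½·3.6² = 58.32.

58.32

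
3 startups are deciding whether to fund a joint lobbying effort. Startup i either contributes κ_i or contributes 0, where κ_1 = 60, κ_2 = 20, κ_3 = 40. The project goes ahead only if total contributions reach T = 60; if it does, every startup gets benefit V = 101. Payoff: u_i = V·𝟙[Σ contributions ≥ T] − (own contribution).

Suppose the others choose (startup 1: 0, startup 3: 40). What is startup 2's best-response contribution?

20

Others' total = 40. Contributing 20 brings total to 60 ≥ 60: gain V − κ_2 = 81.
Best response: 20.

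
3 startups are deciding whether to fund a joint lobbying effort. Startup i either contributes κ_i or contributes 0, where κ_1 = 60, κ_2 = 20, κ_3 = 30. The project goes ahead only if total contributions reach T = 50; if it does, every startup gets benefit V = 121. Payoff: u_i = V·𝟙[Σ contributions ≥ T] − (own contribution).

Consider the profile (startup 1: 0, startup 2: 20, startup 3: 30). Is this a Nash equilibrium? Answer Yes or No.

Yes

Total = 50 ≥ 50: provided.
Startup 1 (pledges 0, payoff 121): pledging 60 → total 110, payoff 61. No gain.
Startup 2 (pledges 20, payoff 101): dropping to 0 → total 30, payoff 0. No gain.
Startup 3 (pledges 30, payoff 91): dropping to 0 → total 20, payoff 0. No gain.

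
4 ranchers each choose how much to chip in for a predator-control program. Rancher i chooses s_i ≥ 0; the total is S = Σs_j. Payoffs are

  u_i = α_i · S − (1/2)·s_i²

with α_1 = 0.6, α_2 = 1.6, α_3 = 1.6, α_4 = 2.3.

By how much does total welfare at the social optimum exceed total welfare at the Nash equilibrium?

42.595

Rancher i's FOC: ∂u_i/∂s_i = α_i − s_i = 0, so s_i* = α_i.
NE contributions = (0.6, 1.6, 1.6, 2.3); S = 6.1.
W^NE = (Σα)·S − ½Σα_i² = 6.1² − ½·10.77 = 31.825.
Planner sets s_i = Σα_j = 6.1 for every i, so S^SO = 4·6.1 = 24.4.
W^SO = (Σα)·S^SO − ½·4·(Σα)² = (4/2)·6.1² = 74.42.
Deadweight loss = W^SO − W^NE = 42.595.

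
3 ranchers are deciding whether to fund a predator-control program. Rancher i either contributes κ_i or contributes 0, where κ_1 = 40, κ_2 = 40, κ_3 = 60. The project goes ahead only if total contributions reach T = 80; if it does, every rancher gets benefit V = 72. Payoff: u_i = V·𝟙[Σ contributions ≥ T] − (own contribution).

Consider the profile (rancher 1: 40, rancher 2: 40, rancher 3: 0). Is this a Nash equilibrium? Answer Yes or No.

Total = 80 ≥ 80: provided.
Rancher 1 (pledges 40, payoff 32): dropping to 0 → total 40, payoff 0. No gain.
Rancher 2 (pledges 40, payoff 32): dropping to 0 → total 40, payoff 0. No gain.
Rancher 3 (pledges 0, payoff 72): pledging 60 → total 140, payoff 12. No gain.

Yes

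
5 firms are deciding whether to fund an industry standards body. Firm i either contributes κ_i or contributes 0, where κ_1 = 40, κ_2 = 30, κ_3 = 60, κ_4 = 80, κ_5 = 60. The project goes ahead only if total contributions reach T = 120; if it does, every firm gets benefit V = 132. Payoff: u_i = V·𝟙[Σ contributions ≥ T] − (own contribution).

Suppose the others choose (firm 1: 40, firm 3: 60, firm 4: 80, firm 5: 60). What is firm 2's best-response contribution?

Others' total = 240 ≥ 120; contributing adds cost 30 for no extra benefit.
Best response: 0.

0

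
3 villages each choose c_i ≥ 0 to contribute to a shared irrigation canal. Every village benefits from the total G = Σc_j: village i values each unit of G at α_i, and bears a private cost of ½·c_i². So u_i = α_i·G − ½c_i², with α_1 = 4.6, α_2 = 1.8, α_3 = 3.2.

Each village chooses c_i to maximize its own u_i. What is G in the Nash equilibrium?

9.6

Village i's FOC: ∂u_i/∂c_i = α_i − c_i = 0, so c_i* = α_i.
NE contributions = (4.6, 1.8, 3.2); G = 9.6.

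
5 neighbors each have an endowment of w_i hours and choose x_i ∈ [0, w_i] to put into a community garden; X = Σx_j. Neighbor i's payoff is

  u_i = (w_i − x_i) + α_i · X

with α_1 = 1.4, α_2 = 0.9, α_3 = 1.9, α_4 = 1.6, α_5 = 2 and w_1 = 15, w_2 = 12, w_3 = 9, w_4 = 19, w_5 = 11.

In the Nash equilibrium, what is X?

54

∂u_i/∂x_i = α_i − 1, so neighbor i contributes w_i if α_i > 1, else 0.
α_i > 1 for i ∈ {1, 3, 4, 5}; NE contributions (15, 0, 9, 19, 11), X = 54.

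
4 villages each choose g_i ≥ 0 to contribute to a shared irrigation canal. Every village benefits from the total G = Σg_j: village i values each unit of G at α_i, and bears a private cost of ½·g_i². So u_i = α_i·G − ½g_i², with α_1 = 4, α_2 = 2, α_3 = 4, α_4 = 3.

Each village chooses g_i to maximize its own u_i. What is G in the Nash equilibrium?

Village i's FOC: ∂u_i/∂g_i = α_i − g_i = 0, so g_i* = α_i.
NE contributions = (4, 2, 4, 3); G = 13.

13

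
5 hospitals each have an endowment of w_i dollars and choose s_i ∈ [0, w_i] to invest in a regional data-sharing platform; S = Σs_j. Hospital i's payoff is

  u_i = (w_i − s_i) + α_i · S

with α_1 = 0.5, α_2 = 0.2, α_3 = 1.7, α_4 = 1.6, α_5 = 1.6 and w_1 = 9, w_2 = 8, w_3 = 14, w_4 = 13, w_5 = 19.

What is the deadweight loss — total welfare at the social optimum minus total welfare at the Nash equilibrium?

78.2

∂u_i/∂s_i = α_i − 1, so hospital i contributes w_i if α_i > 1, else 0.
α_i > 1 for i ∈ {3, 4, 5}; NE contributions (0, 0, 14, 13, 19), S = 46.
W^NE = Σw_i − S^NE + (Σα_i)·S^NE = 63 + 4.6·46 = 274.6.
Planner: ∂(Σu_j)/∂s_i = Σα_j − 1 = 4.6 > 0, so everyone contributes w_i; S^SO = 63, W^SO = 63 + 4.6·63 = 352.8.
Deadweight loss = 78.2.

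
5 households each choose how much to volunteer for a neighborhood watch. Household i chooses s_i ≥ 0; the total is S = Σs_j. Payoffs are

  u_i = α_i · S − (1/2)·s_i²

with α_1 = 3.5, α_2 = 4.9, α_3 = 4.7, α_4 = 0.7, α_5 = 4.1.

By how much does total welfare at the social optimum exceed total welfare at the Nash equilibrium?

518.44

Household i's FOC: ∂u_i/∂s_i = α_i − s_i = 0, so s_i* = α_i.
NE contributions = (3.5, 4.9, 4.7, 0.7, 4.1); S = 17.9.
W^NE = (Σα)·S − ½Σα_i² = 17.9² − ½·75.65 = 282.585.
Planner sets s_i = Σα_j = 17.9 for every i, so S^SO = 5·17.9 = 89.5.
W^SO = (Σα)·S^SO − ½·5·(Σα)² = (5/2)·17.9² = 801.025.
Deadweight loss = W^SO − W^NE = 518.44.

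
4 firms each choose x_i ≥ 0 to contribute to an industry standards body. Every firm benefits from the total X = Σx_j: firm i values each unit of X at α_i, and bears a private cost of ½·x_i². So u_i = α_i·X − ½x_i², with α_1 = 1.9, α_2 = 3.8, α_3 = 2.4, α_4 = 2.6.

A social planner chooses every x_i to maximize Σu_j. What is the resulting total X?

42.8

Planner FOC: ∂(Σu_j)/∂x_i = (Σα_j) − x_i = 0, so x_i^SO = Σα_j = 10.7 for every i; X^SO = 42.8.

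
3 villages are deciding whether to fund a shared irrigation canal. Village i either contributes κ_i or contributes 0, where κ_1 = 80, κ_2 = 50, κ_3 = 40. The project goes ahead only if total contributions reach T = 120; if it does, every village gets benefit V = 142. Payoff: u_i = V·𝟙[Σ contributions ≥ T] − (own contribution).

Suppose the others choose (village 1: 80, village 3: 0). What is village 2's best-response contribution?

Others' total = 80. Contributing 50 brings total to 130 ≥ 120: gain V − κ_2 = 92.
Best response: 50.

50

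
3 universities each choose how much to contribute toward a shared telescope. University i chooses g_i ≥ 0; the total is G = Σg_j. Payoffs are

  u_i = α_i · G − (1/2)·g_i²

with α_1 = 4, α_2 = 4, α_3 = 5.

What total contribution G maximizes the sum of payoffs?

Planner FOC: ∂(Σu_j)/∂g_i = (Σα_j) − g_i = 0, so g_i^SO = Σα_j = 13 for every i; G^SO = 39.

39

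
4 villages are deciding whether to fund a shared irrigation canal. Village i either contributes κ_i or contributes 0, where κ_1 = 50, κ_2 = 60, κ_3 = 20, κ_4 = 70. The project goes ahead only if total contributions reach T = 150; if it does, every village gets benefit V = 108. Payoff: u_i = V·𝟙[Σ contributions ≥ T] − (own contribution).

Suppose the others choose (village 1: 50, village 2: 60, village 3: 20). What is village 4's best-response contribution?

Others' total = 130. Contributing 70 brings total to 200 ≥ 150: gain V − κ_4 = 38.
Best response: 70.

70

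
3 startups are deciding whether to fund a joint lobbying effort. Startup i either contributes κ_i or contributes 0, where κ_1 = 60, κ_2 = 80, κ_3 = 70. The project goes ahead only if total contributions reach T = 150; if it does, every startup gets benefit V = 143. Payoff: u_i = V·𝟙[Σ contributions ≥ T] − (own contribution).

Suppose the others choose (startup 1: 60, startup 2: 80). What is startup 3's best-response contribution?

Others' total = 140. Contributing 70 brings total to 210 ≥ 150: gain V − κ_3 = 73.
Best response: 70.

70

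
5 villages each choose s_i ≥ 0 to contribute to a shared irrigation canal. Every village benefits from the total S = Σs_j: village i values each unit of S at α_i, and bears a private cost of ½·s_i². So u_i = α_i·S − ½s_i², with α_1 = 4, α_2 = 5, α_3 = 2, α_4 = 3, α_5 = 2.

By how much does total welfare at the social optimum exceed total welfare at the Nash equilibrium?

Village i's FOC: ∂u_i/∂s_i = α_i − s_i = 0, so s_i* = α_i.
NE contributions = (4, 5, 2, 3, 2); S = 16.
W^NE = (Σα)·S − ½Σα_i² = 16² − ½·58 = 227.
Planner sets s_i = Σα_j = 16 for every i, so S^SO = 5·16 = 80.
W^SO = (Σα)·S^SO − ½·5·(Σα)² = (5/2)·16² = 640.
Deadweight loss = W^SO − W^NE = 413.

413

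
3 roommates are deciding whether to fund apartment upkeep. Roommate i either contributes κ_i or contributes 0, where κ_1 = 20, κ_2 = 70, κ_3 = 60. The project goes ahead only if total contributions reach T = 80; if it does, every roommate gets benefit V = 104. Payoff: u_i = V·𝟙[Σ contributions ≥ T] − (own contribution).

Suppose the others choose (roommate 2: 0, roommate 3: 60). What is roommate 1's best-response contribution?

Others' total = 60. Contributing 20 brings total to 80 ≥ 80: gain V − κ_1 = 84.
Best response: 20.

20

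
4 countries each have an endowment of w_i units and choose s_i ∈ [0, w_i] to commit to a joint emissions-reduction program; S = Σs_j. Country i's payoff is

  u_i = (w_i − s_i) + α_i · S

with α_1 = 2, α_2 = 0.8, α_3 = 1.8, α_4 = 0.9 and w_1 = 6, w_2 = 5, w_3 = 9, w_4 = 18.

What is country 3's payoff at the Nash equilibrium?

27

∂u_i/∂s_i = α_i − 1, so country i contributes w_i if α_i > 1, else 0.
α_i > 1 for i ∈ {1, 3}; NE contributions (6, 0, 9, 0), S = 15.
u_3 = (9 − 9) + 1.8·15 = 27.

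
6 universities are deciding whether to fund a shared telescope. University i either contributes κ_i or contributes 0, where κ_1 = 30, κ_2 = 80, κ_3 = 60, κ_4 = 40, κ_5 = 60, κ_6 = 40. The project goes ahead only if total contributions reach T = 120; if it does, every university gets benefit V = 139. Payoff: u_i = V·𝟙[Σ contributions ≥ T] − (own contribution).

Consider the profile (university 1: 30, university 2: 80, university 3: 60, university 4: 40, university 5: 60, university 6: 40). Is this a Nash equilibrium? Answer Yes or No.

No

Total = 310 ≥ 120: provided.
University 1 (pledges 30, payoff 109): dropping to 0 → total 280, payoff 139. Profitable deviation.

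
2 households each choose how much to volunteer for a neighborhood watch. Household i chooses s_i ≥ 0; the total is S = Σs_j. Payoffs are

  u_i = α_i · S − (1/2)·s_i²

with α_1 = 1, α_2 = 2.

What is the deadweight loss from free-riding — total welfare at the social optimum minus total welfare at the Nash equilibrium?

2.5

Household i's FOC: ∂u_i/∂s_i = α_i − s_i = 0, so s_i* = α_i.
NE contributions = (1, 2); S = 3.
W^NE = (Σα)·S − ½Σα_i² = 3² − ½·5 = 6.5.
Planner sets s_i = Σα_j = 3 for every i, so S^SO = 2·3 = 6.
W^SO = (Σα)·S^SO − ½·2·(Σα)² = (2/2)·3² = 9.
Deadweight loss = W^SO − W^NE = 2.5.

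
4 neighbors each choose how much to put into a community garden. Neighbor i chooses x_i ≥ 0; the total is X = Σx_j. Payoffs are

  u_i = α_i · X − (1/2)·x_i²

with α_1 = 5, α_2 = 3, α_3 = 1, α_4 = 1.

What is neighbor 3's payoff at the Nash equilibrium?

Neighbor i's FOC: ∂u_i/∂x_i = α_i − x_i = 0, so x_i* = α_i.
NE contributions = (5, 3, 1, 1); X = 10.
u_3 = α_3·X − ½·(x_3)² = 1·10 − ½·1² = 9.5.

9.5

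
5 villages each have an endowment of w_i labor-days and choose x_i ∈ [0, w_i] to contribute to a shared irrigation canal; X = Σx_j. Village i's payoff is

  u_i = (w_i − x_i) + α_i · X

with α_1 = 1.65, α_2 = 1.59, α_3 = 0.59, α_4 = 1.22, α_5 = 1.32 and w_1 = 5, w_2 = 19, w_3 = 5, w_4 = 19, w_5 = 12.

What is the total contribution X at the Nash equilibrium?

55

∂u_i/∂x_i = α_i − 1, so village i contributes w_i if α_i > 1, else 0.
α_i > 1 for i ∈ {1, 2, 4, 5}; NE contributions (5, 19, 0, 19, 12), X = 55.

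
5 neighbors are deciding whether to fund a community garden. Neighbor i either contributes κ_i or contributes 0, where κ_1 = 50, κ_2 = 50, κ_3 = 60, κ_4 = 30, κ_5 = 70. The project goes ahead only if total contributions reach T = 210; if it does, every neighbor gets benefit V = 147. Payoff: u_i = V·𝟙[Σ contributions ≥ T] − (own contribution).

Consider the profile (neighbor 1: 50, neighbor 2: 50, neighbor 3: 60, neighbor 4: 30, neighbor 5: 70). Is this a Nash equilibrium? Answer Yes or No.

No

Total = 260 ≥ 210: provided.
Neighbor 1 (pledges 50, payoff 97): dropping to 0 → total 210, payoff 147. Profitable deviation.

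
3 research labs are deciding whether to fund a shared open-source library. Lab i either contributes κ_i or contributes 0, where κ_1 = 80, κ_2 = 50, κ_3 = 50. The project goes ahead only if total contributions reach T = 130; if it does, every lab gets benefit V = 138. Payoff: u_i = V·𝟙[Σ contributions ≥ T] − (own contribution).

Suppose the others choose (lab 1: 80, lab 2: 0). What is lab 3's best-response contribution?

Others' total = 80. Contributing 50 brings total to 130 ≥ 130: gain V − κ_3 = 88.
Best response: 50.

50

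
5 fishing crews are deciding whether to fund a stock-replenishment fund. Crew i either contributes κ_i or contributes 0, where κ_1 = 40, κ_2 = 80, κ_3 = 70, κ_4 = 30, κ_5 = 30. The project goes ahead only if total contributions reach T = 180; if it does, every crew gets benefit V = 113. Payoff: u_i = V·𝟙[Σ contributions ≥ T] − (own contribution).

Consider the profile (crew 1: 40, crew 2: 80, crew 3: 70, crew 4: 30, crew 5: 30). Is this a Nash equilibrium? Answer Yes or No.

No

Total = 250 ≥ 180: provided.
Crew 1 (pledges 40, payoff 73): dropping to 0 → total 210, payoff 113. Profitable deviation.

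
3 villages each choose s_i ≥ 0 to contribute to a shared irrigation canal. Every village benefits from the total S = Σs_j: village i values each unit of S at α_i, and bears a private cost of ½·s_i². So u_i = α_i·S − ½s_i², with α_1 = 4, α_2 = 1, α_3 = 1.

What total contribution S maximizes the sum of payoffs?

18

Planner FOC: ∂(Σu_j)/∂s_i = (Σα_j) − s_i = 0, so s_i^SO = Σα_j = 6 for every i; S^SO = 18.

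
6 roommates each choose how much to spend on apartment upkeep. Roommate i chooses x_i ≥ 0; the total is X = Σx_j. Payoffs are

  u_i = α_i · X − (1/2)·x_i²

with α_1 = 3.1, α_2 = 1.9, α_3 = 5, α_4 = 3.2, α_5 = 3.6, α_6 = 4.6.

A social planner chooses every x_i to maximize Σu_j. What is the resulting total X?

128.4

Planner FOC: ∂(Σu_j)/∂x_i = (Σα_j) − x_i = 0, so x_i^SO = Σα_j = 21.4 for every i; X^SO = 128.4.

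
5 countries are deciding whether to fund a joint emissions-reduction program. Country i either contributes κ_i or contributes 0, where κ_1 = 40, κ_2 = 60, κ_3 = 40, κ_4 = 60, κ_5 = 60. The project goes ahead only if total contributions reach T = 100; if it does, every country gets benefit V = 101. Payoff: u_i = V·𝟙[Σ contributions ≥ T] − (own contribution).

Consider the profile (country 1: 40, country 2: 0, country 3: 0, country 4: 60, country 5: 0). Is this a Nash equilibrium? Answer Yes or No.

Yes

Total = 100 ≥ 100: provided.
Country 1 (pledges 40, payoff 61): dropping to 0 → total 60, payoff 0. No gain.
Country 2 (pledges 0, payoff 101): pledging 60 → total 160, payoff 41. No gain.
Country 3 (pledges 0, payoff 101): pledging 40 → total 140, payoff 61. No gain.
Country 4 (pledges 60, payoff 41): dropping to 0 → total 40, payoff 0. No gain.
Country 5 (pledges 0, payoff 101): pledging 60 → total 160, payoff 41. No gain.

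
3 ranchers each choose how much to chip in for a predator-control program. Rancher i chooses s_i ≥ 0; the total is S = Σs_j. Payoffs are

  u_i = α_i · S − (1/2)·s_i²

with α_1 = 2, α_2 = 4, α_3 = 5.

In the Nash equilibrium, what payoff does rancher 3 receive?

42.5

Rancher i's FOC: ∂u_i/∂s_i = α_i − s_i = 0, so s_i* = α_i.
NE contributions = (2, 4, 5); S = 11.
u_3 = α_3·S − ½·(s_3)² = 5·11 − ½·5² = 42.5.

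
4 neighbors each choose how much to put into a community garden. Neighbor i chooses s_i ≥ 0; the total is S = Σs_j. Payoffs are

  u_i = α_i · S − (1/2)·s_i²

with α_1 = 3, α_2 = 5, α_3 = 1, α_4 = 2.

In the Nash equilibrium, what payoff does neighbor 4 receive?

Neighbor i's FOC: ∂u_i/∂s_i = α_i − s_i = 0, so s_i* = α_i.
NE contributions = (3, 5, 1, 2); S = 11.
u_4 = α_4·S − ½·(s_4)² = 2·11 − ½·2² = 20.

20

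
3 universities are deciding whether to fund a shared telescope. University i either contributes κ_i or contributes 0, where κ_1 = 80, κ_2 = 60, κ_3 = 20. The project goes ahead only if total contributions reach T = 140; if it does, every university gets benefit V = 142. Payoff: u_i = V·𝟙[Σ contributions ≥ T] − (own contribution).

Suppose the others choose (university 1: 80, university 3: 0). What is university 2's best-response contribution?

Others' total = 80. Contributing 60 brings total to 140 ≥ 140: gain V − κ_2 = 82.
Best response: 60.

60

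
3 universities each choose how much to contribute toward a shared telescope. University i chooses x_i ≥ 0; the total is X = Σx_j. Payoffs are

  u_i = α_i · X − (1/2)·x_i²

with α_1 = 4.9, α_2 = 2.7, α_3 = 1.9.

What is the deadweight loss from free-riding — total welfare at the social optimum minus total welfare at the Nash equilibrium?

62.58

University i's FOC: ∂u_i/∂x_i = α_i − x_i = 0, so x_i* = α_i.
NE contributions = (4.9, 2.7, 1.9); X = 9.5.
W^NE = (Σα)·X − ½Σα_i² = 9.5² − ½·34.91 = 72.795.
Planner sets x_i = Σα_j = 9.5 for every i, so X^SO = 3·9.5 = 28.5.
W^SO = (Σα)·X^SO − ½·3·(Σα)² = (3/2)·9.5² = 135.375.
Deadweight loss = W^SO − W^NE = 62.58.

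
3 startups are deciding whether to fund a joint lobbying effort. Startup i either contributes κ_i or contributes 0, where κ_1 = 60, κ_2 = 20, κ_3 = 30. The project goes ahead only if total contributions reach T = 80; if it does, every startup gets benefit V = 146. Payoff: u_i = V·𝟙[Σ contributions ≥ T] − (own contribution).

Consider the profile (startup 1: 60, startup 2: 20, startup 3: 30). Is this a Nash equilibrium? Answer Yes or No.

No

Total = 110 ≥ 80: provided.
Startup 1 (pledges 60, payoff 86): dropping to 0 → total 50, payoff 0. No gain.
Startup 2 (pledges 20, payoff 126): dropping to 0 → total 90, payoff 146. Profitable deviation.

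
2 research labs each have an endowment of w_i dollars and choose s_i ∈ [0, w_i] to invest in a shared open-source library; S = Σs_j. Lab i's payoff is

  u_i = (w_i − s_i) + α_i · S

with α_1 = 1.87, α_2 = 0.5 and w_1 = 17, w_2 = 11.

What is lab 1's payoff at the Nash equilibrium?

∂u_i/∂s_i = α_i − 1, so lab i contributes w_i if α_i > 1, else 0.
α_i > 1 for i ∈ {1}; NE contributions (17, 0), S = 17.
u_1 = (17 − 17) + 1.87·17 = 31.79.

31.79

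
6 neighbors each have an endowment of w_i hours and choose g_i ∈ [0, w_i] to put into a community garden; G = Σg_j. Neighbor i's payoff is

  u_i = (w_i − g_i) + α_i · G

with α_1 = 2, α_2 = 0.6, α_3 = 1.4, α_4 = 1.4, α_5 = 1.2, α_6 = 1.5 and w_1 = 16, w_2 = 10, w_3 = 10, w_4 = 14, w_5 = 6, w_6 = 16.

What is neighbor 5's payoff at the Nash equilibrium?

∂u_i/∂g_i = α_i − 1, so neighbor i contributes w_i if α_i > 1, else 0.
α_i > 1 for i ∈ {1, 3, 4, 5, 6}; NE contributions (16, 0, 10, 14, 6, 16), G = 62.
u_5 = (6 − 6) + 1.2·62 = 74.4.

74.4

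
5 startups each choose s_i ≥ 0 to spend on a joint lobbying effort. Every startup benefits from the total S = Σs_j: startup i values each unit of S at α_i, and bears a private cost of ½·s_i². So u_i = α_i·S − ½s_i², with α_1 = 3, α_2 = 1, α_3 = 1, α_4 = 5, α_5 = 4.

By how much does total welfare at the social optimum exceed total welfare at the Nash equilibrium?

Startup i's FOC: ∂u_i/∂s_i = α_i − s_i = 0, so s_i* = α_i.
NE contributions = (3, 1, 1, 5, 4); S = 14.
W^NE = (Σα)·S − ½Σα_i² = 14² − ½·52 = 170.
Planner sets s_i = Σα_j = 14 for every i, so S^SO = 5·14 = 70.
W^SO = (Σα)·S^SO − ½·5·(Σα)² = (5/2)·14² = 490.
Deadweight loss = W^SO − W^NE = 320.

320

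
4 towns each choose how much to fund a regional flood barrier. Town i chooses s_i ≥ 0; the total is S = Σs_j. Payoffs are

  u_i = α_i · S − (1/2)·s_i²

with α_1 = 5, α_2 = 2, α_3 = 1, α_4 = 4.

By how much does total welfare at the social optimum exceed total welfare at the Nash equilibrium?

Town i's FOC: ∂u_i/∂s_i = α_i − s_i = 0, so s_i* = α_i.
NE contributions = (5, 2, 1, 4); S = 12.
W^NE = (Σα)·S − ½Σα_i² = 12² − ½·46 = 121.
Planner sets s_i = Σα_j = 12 for every i, so S^SO = 4·12 = 48.
W^SO = (Σα)·S^SO − ½·4·(Σα)² = (4/2)·12² = 288.
Deadweight loss = W^SO − W^NE = 167.

167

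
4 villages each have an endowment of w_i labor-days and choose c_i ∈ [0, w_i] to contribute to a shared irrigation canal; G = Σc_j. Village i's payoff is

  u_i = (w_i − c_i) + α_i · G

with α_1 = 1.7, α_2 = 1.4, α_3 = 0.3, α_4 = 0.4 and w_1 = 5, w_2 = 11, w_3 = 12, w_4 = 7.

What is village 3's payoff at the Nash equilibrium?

16.8

∂u_i/∂c_i = α_i − 1, so village i contributes w_i if α_i > 1, else 0.
α_i > 1 for i ∈ {1, 2}; NE contributions (5, 11, 0, 0), G = 16.
u_3 = (12 − 0) + 0.3·16 = 16.8.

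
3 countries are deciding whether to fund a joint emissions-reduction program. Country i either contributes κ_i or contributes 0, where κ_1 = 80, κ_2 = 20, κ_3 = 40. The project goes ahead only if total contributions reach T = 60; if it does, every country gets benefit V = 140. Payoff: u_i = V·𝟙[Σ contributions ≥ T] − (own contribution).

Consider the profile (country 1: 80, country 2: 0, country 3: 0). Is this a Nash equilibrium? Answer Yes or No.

Total = 80 ≥ 60: provided.
Country 1 (pledges 80, payoff 60): dropping to 0 → total 0, payoff 0. No gain.
Country 2 (pledges 0, payoff 140): pledging 20 → total 100, payoff 120. No gain.
Country 3 (pledges 0, payoff 140): pledging 40 → total 120, payoff 100. No gain.

Yes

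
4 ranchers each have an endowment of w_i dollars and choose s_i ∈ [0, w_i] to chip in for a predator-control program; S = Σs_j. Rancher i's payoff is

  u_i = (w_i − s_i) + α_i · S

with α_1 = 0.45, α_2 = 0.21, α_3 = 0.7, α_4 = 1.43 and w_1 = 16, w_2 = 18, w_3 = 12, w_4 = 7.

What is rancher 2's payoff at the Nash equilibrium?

19.47

∂u_i/∂s_i = α_i − 1, so rancher i contributes w_i if α_i > 1, else 0.
α_i > 1 for i ∈ {4}; NE contributions (0, 0, 0, 7), S = 7.
u_2 = (18 − 0) + 0.21·7 = 19.47.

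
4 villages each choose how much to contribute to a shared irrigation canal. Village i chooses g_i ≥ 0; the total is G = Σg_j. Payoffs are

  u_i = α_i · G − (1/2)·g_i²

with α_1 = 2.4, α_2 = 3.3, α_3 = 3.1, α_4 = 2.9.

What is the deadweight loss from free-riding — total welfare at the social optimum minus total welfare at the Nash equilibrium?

154.225

Village i's FOC: ∂u_i/∂g_i = α_i − g_i = 0, so g_i* = α_i.
NE contributions = (2.4, 3.3, 3.1, 2.9); G = 11.7.
W^NE = (Σα)·G − ½Σα_i² = 11.7² − ½·34.67 = 119.555.
Planner sets g_i = Σα_j = 11.7 for every i, so G^SO = 4·11.7 = 46.8.
W^SO = (Σα)·G^SO − ½·4·(Σα)² = (4/2)·11.7² = 273.78.
Deadweight loss = W^SO − W^NE = 154.225.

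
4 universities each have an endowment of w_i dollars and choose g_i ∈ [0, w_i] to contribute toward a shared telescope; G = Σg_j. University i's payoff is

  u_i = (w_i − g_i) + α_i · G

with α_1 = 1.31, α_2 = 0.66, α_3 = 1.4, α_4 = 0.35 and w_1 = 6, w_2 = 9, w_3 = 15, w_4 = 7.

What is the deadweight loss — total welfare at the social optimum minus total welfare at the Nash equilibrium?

43.52

∂u_i/∂g_i = α_i − 1, so university i contributes w_i if α_i > 1, else 0.
α_i > 1 for i ∈ {1, 3}; NE contributions (6, 0, 15, 0), G = 21.
W^NE = Σw_i − G^NE + (Σα_i)·G^NE = 37 + 2.72·21 = 94.12.
Planner: ∂(Σu_j)/∂g_i = Σα_j − 1 = 2.72 > 0, so everyone contributes w_i; G^SO = 37, W^SO = 37 + 2.72·37 = 137.64.
Deadweight loss = 43.52.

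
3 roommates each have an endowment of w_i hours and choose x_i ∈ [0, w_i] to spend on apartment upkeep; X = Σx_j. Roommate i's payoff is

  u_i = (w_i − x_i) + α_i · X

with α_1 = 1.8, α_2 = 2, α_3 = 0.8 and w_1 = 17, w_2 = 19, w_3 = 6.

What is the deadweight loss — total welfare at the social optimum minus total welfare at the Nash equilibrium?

21.6

∂u_i/∂x_i = α_i − 1, so roommate i contributes w_i if α_i > 1, else 0.
α_i > 1 for i ∈ {1, 2}; NE contributions (17, 19, 0), X = 36.
W^NE = Σw_i − X^NE + (Σα_i)·X^NE = 42 + 3.6·36 = 171.6.
Planner: ∂(Σu_j)/∂x_i = Σα_j − 1 = 3.6 > 0, so everyone contributes w_i; X^SO = 42, W^SO = 42 + 3.6·42 = 193.2.
Deadweight loss = 21.6.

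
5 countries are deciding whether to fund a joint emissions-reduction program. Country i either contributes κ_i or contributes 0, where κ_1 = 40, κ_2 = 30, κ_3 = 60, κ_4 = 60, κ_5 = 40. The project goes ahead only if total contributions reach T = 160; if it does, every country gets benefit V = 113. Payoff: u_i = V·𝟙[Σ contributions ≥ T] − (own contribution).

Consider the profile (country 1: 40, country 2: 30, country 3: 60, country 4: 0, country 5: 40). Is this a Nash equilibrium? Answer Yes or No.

Yes

Total = 170 ≥ 160: provided.
Country 1 (pledges 40, payoff 73): dropping to 0 → total 130, payoff 0. No gain.
Country 2 (pledges 30, payoff 83): dropping to 0 → total 140, payoff 0. No gain.
Country 3 (pledges 60, payoff 53): dropping to 0 → total 110, payoff 0. No gain.
Country 4 (pledges 0, payoff 113): pledging 60 → total 230, payoff 53. No gain.
Country 5 (pledges 40, payoff 73): dropping to 0 → total 130, payoff 0. No gain.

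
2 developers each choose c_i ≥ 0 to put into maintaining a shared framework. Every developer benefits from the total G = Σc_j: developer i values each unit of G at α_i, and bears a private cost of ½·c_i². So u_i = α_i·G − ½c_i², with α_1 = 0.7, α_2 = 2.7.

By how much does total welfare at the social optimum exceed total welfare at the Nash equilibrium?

3.89

Developer i's FOC: ∂u_i/∂c_i = α_i − c_i = 0, so c_i* = α_i.
NE contributions = (0.7, 2.7); G = 3.4.
W^NE = (Σα)·G − ½Σα_i² = 3.4² − ½·7.78 = 7.67.
Planner sets c_i = Σα_j = 3.4 for every i, so G^SO = 2·3.4 = 6.8.
W^SO = (Σα)·G^SO − ½·2·(Σα)² = (2/2)·3.4² = 11.56.
Deadweight loss = W^SO − W^NE = 3.89.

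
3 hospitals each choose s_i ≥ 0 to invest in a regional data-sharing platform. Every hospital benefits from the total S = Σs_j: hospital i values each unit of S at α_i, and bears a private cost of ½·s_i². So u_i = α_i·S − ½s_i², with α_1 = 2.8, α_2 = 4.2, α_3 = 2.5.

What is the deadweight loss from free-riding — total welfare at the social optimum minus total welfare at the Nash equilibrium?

Hospital i's FOC: ∂u_i/∂s_i = α_i − s_i = 0, so s_i* = α_i.
NE contributions = (2.8, 4.2, 2.5); S = 9.5.
W^NE = (Σα)·S − ½Σα_i² = 9.5² − ½·31.73 = 74.385.
Planner sets s_i = Σα_j = 9.5 for every i, so S^SO = 3·9.5 = 28.5.
W^SO = (Σα)·S^SO − ½·3·(Σα)² = (3/2)·9.5² = 135.375.
Deadweight loss = W^SO − W^NE = 60.99.

60.99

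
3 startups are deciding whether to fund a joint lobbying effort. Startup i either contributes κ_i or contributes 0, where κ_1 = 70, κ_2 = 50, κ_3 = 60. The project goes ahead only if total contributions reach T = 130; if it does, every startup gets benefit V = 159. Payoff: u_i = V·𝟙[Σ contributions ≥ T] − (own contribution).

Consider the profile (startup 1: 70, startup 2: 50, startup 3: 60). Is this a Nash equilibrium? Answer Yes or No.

No

Total = 180 ≥ 130: provided.
Startup 1 (pledges 70, payoff 89): dropping to 0 → total 110, payoff 0. No gain.
Startup 2 (pledges 50, payoff 109): dropping to 0 → total 130, payoff 159. Profitable deviation.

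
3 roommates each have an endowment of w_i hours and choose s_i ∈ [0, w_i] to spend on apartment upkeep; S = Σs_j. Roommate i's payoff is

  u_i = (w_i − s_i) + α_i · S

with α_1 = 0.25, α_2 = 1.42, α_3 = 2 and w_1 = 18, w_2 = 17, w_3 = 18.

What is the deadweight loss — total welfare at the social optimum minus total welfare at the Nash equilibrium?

48.06

∂u_i/∂s_i = α_i − 1, so roommate i contributes w_i if α_i > 1, else 0.
α_i > 1 for i ∈ {2, 3}; NE contributions (0, 17, 18), S = 35.
W^NE = Σw_i − S^NE + (Σα_i)·S^NE = 53 + 2.67·35 = 146.45.
Planner: ∂(Σu_j)/∂s_i = Σα_j − 1 = 2.67 > 0, so everyone contributes w_i; S^SO = 53, W^SO = 53 + 2.67·53 = 194.51.
Deadweight loss = 48.06.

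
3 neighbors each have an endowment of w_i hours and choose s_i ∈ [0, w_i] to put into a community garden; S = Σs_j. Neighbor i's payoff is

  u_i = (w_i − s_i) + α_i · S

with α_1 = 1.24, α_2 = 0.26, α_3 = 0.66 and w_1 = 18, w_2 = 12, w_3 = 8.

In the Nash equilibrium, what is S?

∂u_i/∂s_i = α_i − 1, so neighbor i contributes w_i if α_i > 1, else 0.
α_i > 1 for i ∈ {1}; NE contributions (18, 0, 0), S = 18.

18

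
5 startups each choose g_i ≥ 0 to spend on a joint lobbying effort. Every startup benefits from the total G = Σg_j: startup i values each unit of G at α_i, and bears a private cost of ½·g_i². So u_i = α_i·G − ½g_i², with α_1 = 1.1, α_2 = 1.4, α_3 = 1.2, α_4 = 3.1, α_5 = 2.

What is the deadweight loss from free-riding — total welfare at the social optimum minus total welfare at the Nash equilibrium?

125.27

Startup i's FOC: ∂u_i/∂g_i = α_i − g_i = 0, so g_i* = α_i.
NE contributions = (1.1, 1.4, 1.2, 3.1, 2); G = 8.8.
W^NE = (Σα)·G − ½Σα_i² = 8.8² − ½·18.22 = 68.33.
Planner sets g_i = Σα_j = 8.8 for every i, so G^SO = 5·8.8 = 44.
W^SO = (Σα)·G^SO − ½·5·(Σα)² = (5/2)·8.8² = 193.6.
Deadweight loss = W^SO − W^NE = 125.27.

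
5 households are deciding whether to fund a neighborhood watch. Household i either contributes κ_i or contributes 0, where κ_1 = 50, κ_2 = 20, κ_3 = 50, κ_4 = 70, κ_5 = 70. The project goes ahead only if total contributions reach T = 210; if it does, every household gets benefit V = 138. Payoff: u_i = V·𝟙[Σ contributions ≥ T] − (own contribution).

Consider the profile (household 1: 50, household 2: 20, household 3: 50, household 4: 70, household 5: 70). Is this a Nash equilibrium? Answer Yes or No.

Total = 260 ≥ 210: provided.
Household 1 (pledges 50, payoff 88): dropping to 0 → total 210, payoff 138. Profitable deviation.

No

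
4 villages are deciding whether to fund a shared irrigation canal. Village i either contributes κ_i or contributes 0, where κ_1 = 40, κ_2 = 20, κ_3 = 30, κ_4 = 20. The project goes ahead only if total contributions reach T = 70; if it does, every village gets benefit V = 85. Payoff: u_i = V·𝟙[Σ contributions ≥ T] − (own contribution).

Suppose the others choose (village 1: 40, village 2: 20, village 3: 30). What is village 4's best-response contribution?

Others' total = 90 ≥ 70; contributing adds cost 20 for no extra benefit.
Best response: 0.

0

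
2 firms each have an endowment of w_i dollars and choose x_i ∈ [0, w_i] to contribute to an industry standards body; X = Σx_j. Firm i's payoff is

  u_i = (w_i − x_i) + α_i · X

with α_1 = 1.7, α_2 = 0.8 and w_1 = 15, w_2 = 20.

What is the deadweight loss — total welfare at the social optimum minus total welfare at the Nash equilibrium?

30

∂u_i/∂x_i = α_i − 1, so firm i contributes w_i if α_i > 1, else 0.
α_i > 1 for i ∈ {1}; NE contributions (15, 0), X = 15.
W^NE = Σw_i − X^NE + (Σα_i)·X^NE = 35 + 1.5·15 = 57.5.
Planner: ∂(Σu_j)/∂x_i = Σα_j − 1 = 1.5 > 0, so everyone contributes w_i; X^SO = 35, W^SO = 35 + 1.5·35 = 87.5.
Deadweight loss = 30.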